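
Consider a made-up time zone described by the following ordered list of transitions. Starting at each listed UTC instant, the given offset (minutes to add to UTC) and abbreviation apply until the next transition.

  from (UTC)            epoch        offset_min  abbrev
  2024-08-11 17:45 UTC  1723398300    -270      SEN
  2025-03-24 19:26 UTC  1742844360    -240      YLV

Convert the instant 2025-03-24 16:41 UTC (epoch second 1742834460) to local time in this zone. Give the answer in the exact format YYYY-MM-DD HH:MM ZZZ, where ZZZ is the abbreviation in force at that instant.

2025-03-24 12:11 SEN

Query: 2025-03-24 16:41 UTC
Rule 1/2 (SEN, -04:30): 2024-08-11 17:45 UTC ≤ query < 2025-03-24 19:26 UTC
16·60 + 41 - 270 = 731 min
731 = 0·1440 + 731; 731 = 12·60 + 11 → 12:11, same day
→ 2025-03-24 12:11 SEN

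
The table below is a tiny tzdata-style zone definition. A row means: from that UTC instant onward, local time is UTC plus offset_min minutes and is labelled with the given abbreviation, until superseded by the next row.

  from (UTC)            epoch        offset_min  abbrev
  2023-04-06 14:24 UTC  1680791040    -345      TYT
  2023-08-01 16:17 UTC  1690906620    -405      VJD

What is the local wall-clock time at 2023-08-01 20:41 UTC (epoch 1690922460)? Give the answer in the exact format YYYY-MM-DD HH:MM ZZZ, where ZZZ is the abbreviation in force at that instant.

Query: 2023-08-01 20:41 UTC
Rule 2/2 (VJD, -06:45): 2023-08-01 16:17 UTC ≤ query < +∞
20·60 + 41 - 405 = 836 min
836 = 0·1440 + 836; 836 = 13·60 + 56 → 13:56, same day
→ 2023-08-01 13:56 VJD

2023-08-01 13:56 VJD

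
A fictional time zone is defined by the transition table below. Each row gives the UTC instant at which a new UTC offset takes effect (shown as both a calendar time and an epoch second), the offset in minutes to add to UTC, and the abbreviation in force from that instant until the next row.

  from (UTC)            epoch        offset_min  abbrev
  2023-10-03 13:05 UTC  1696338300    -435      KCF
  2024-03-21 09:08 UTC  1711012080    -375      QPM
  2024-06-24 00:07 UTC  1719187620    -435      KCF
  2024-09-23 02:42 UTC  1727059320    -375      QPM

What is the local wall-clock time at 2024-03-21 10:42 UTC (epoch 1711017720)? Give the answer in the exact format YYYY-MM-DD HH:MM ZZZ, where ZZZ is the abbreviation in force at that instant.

2024-03-21 04:27 QPM

Query: 2024-03-21 10:42 UTC
Rule 2/4 (QPM, -06:15): 2024-03-21 09:08 UTC ≤ query < 2024-06-24 00:07 UTC
10·60 + 42 - 375 = 267 min
267 = 0·1440 + 267; 267 = 4·60 + 27 → 04:27, same day
→ 2024-03-21 04:27 QPM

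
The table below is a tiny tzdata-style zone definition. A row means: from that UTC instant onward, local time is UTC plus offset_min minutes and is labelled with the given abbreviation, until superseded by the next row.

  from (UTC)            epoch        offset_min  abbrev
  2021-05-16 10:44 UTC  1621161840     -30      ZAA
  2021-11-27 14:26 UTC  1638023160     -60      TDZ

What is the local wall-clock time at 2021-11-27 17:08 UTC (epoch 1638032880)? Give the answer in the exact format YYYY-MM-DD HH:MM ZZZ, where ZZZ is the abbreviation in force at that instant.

2021-11-27 16:08 TDZ

Query: 2021-11-27 17:08 UTC
Rule 2/2 (TDZ, -01:00): 2021-11-27 14:26 UTC ≤ query < +∞
17·60 + 8 - 60 = 968 min
968 = 0·1440 + 968; 968 = 16·60 + 8 → 16:08, same day
→ 2021-11-27 16:08 TDZ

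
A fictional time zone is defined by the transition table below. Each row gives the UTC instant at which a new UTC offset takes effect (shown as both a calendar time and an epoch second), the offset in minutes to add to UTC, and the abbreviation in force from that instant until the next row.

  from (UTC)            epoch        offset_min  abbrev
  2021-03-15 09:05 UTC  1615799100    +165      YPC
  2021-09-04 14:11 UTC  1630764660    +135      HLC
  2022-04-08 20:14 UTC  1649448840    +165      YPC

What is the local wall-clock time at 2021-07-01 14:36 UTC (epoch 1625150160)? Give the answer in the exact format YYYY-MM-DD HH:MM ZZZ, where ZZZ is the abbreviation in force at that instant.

2021-07-01 17:21 YPC

Query: 2021-07-01 14:36 UTC
Rule 1/3 (YPC, +02:45): 2021-03-15 09:05 UTC ≤ query < 2021-09-04 14:11 UTC
14·60 + 36 + 165 = 1041 min
1041 = 0·1440 + 1041; 1041 = 17·60 + 21 → 17:21, same day
→ 2021-07-01 17:21 YPC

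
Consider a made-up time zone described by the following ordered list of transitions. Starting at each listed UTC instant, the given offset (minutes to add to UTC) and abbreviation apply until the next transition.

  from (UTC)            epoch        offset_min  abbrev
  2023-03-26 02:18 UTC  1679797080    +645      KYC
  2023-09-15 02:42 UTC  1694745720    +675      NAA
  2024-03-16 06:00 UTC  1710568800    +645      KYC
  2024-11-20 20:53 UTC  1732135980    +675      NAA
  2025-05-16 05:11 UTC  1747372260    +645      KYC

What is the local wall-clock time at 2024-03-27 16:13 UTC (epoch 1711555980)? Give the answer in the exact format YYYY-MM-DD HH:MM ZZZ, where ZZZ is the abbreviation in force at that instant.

Query: 2024-03-27 16:13 UTC
Rule 3/5 (KYC, +10:45): 2024-03-16 06:00 UTC ≤ query < 2024-11-20 20:53 UTC
16·60 + 13 + 645 = 1618 min
1618 = 1·1440 + 178; 178 = 2·60 + 58 → 02:58, 2024-03-27 + 1 day = 2024-03-28
→ 2024-03-28 02:58 KYC

2024-03-28 02:58 KYC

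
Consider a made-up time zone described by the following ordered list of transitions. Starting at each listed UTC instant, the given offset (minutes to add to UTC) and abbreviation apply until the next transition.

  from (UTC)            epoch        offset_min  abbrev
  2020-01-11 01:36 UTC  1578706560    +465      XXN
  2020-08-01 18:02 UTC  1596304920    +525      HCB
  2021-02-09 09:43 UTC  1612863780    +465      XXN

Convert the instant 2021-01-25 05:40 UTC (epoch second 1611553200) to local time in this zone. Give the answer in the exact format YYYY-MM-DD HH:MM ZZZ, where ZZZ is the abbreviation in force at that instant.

2021-01-25 14:25 HCB

Query: 2021-01-25 05:40 UTC
Rule 2/3 (HCB, +08:45): 2020-08-01 18:02 UTC ≤ query < 2021-02-09 09:43 UTC
5·60 + 40 + 525 = 865 min
865 = 0·1440 + 865; 865 = 14·60 + 25 → 14:25, same day
→ 2021-01-25 14:25 HCB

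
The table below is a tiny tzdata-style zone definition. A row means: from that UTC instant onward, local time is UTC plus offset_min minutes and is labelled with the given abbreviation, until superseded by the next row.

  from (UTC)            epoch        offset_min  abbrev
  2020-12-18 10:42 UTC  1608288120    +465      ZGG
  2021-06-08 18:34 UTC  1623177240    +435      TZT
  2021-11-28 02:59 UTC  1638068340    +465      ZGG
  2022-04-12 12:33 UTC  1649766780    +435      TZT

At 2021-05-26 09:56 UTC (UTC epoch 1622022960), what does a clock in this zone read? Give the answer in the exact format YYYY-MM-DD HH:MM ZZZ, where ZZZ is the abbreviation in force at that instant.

Query: 2021-05-26 09:56 UTC
Rule 1/4 (ZGG, +07:45): 2020-12-18 10:42 UTC ≤ query < 2021-06-08 18:34 UTC
9·60 + 56 + 465 = 1061 min
1061 = 0·1440 + 1061; 1061 = 17·60 + 41 → 17:41, same day
→ 2021-05-26 17:41 ZGG

2021-05-26 17:41 ZGG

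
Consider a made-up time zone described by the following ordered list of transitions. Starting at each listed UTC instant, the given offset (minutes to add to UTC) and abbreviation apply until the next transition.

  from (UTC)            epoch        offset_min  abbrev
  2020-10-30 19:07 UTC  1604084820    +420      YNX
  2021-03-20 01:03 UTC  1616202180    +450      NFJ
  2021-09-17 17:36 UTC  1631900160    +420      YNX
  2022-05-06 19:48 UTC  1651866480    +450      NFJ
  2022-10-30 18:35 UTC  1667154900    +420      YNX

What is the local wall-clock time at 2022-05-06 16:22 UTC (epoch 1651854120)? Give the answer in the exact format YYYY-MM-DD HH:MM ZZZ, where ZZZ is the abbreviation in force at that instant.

2022-05-06 23:22 YNX

Query: 2022-05-06 16:22 UTC
Rule 3/5 (YNX, +07:00): 2021-09-17 17:36 UTC ≤ query < 2022-05-06 19:48 UTC
16·60 + 22 + 420 = 1402 min
1402 = 0·1440 + 1402; 1402 = 23·60 + 22 → 23:22, same day
→ 2022-05-06 23:22 YNX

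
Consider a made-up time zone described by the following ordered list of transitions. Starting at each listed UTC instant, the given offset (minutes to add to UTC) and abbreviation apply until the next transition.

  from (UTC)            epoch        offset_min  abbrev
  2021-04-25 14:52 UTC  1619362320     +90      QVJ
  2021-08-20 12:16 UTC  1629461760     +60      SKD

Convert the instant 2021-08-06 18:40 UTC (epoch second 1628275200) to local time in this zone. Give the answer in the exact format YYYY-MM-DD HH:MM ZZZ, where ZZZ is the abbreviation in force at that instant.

Query: 2021-08-06 18:40 UTC
Rule 1/2 (QVJ, +01:30): 2021-04-25 14:52 UTC ≤ query < 2021-08-20 12:16 UTC
18·60 + 40 + 90 = 1210 min
1210 = 0·1440 + 1210; 1210 = 20·60 + 10 → 20:10, same day
→ 2021-08-06 20:10 QVJ

2021-08-06 20:10 QVJ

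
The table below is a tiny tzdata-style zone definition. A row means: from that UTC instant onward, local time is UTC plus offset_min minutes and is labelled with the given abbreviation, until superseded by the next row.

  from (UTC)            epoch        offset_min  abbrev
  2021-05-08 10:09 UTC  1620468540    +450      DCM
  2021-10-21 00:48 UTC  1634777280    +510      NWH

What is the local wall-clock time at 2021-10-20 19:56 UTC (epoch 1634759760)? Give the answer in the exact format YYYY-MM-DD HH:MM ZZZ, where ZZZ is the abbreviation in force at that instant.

Query: 2021-10-20 19:56 UTC
Rule 1/2 (DCM, +07:30): 2021-05-08 10:09 UTC ≤ query < 2021-10-21 00:48 UTC
19·60 + 56 + 450 = 1646 min
1646 = 1·1440 + 206; 206 = 3·60 + 26 → 03:26, 2021-10-20 + 1 day = 2021-10-21
→ 2021-10-21 03:26 DCM

2021-10-21 03:26 DCM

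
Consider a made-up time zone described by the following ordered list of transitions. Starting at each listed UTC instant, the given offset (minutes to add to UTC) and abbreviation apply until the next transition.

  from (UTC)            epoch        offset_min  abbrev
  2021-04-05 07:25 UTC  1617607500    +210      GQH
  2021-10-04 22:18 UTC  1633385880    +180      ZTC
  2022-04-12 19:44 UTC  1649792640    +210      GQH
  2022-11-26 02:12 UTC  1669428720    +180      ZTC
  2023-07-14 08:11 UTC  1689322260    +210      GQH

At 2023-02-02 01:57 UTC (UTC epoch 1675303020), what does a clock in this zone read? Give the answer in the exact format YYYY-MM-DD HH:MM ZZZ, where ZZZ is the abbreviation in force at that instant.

Query: 2023-02-02 01:57 UTC
Rule 4/5 (ZTC, +03:00): 2022-11-26 02:12 UTC ≤ query < 2023-07-14 08:11 UTC
1·60 + 57 + 180 = 297 min
297 = 0·1440 + 297; 297 = 4·60 + 57 → 04:57, same day
→ 2023-02-02 04:57 ZTC

2023-02-02 04:57 ZTC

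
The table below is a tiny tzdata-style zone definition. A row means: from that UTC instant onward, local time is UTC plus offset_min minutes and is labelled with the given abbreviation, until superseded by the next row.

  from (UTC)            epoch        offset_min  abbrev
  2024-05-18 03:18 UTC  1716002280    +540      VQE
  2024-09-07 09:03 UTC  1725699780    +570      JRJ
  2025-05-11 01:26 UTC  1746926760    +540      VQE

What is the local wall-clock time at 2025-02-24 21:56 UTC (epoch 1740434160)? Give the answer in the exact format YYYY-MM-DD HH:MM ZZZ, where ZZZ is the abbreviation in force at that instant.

Query: 2025-02-24 21:56 UTC
Rule 2/3 (JRJ, +09:30): 2024-09-07 09:03 UTC ≤ query < 2025-05-11 01:26 UTC
21·60 + 56 + 570 = 1886 min
1886 = 1·1440 + 446; 446 = 7·60 + 26 → 07:26, 2025-02-24 + 1 day = 2025-02-25
→ 2025-02-25 07:26 JRJ

2025-02-25 07:26 JRJ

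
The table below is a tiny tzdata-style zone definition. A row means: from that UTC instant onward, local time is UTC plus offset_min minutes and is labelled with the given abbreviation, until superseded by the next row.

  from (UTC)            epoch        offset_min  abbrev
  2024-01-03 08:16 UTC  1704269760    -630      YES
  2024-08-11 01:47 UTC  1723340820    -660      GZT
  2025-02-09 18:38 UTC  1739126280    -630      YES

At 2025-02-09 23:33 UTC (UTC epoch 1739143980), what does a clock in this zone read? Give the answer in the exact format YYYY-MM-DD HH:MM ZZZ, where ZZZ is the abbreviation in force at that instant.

Query: 2025-02-09 23:33 UTC
Rule 3/3 (YES, -10:30): 2025-02-09 18:38 UTC ≤ query < +∞
23·60 + 33 - 630 = 783 min
783 = 0·1440 + 783; 783 = 13·60 + 3 → 13:03, same day
→ 2025-02-09 13:03 YES

2025-02-09 13:03 YES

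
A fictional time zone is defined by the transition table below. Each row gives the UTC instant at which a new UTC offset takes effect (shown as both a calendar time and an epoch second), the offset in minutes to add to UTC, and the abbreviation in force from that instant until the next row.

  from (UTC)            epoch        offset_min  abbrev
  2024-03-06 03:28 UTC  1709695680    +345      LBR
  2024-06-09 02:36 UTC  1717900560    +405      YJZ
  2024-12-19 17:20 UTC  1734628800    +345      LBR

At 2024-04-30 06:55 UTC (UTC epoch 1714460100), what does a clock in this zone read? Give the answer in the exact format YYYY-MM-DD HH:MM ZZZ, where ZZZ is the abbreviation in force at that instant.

Query: 2024-04-30 06:55 UTC
Rule 1/3 (LBR, +05:45): 2024-03-06 03:28 UTC ≤ query < 2024-06-09 02:36 UTC
6·60 + 55 + 345 = 760 min
760 = 0·1440 + 760; 760 = 12·60 + 40 → 12:40, same day
→ 2024-04-30 12:40 LBR

2024-04-30 12:40 LBR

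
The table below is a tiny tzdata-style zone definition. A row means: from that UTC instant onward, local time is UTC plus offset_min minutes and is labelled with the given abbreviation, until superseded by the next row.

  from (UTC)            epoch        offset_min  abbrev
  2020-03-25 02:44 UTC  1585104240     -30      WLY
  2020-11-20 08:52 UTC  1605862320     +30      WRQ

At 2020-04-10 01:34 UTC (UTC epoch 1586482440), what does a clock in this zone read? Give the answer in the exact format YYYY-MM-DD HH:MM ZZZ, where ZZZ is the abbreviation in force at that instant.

2020-04-10 01:04 WLY

Query: 2020-04-10 01:34 UTC
Rule 1/2 (WLY, -00:30): 2020-03-25 02:44 UTC ≤ query < 2020-11-20 08:52 UTC
1·60 + 34 - 30 = 64 min
64 = 0·1440 + 64; 64 = 1·60 + 4 → 01:04, same day
→ 2020-04-10 01:04 WLY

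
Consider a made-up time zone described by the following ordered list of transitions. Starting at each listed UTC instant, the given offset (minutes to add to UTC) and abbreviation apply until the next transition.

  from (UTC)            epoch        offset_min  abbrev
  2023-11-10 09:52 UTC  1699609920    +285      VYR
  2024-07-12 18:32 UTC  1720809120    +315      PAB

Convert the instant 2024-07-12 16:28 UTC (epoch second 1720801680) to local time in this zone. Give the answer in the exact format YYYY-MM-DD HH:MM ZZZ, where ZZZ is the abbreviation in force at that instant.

Query: 2024-07-12 16:28 UTC
Rule 1/2 (VYR, +04:45): 2023-11-10 09:52 UTC ≤ query < 2024-07-12 18:32 UTC
16·60 + 28 + 285 = 1273 min
1273 = 0·1440 + 1273; 1273 = 21·60 + 13 → 21:13, same day
→ 2024-07-12 21:13 VYR

2024-07-12 21:13 VYR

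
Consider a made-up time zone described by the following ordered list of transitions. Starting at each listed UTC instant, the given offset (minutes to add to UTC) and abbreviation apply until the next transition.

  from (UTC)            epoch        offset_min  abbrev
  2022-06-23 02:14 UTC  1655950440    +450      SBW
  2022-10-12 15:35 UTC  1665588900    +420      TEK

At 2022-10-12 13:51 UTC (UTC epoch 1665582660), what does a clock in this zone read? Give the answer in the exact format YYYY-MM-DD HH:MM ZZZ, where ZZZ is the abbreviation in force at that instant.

Query: 2022-10-12 13:51 UTC
Rule 1/2 (SBW, +07:30): 2022-06-23 02:14 UTC ≤ query < 2022-10-12 15:35 UTC
13·60 + 51 + 450 = 1281 min
1281 = 0·1440 + 1281; 1281 = 21·60 + 21 → 21:21, same day
→ 2022-10-12 21:21 SBW

2022-10-12 21:21 SBW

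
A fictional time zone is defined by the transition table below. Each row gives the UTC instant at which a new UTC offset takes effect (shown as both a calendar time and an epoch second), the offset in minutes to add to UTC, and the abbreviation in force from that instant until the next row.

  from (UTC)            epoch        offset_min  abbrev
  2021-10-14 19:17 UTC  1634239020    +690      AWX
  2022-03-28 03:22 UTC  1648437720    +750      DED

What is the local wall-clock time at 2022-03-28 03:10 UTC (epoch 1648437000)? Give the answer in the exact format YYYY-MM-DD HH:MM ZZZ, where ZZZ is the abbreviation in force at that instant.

Query: 2022-03-28 03:10 UTC
Rule 1/2 (AWX, +11:30): 2021-10-14 19:17 UTC ≤ query < 2022-03-28 03:22 UTC
3·60 + 10 + 690 = 880 min
880 = 0·1440 + 880; 880 = 14·60 + 40 → 14:40, same day
→ 2022-03-28 14:40 AWX

2022-03-28 14:40 AWX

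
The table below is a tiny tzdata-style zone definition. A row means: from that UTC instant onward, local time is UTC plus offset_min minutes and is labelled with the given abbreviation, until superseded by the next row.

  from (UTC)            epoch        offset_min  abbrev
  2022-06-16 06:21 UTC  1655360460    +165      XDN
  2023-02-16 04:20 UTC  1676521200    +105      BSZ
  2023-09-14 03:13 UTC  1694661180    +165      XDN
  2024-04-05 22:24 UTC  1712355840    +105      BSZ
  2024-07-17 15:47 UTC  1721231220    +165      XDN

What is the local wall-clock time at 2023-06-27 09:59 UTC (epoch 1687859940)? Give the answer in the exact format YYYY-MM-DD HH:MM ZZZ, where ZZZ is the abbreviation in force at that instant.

Query: 2023-06-27 09:59 UTC
Rule 2/5 (BSZ, +01:45): 2023-02-16 04:20 UTC ≤ query < 2023-09-14 03:13 UTC
9·60 + 59 + 105 = 704 min
704 = 0·1440 + 704; 704 = 11·60 + 44 → 11:44, same day
→ 2023-06-27 11:44 BSZ

2023-06-27 11:44 BSZ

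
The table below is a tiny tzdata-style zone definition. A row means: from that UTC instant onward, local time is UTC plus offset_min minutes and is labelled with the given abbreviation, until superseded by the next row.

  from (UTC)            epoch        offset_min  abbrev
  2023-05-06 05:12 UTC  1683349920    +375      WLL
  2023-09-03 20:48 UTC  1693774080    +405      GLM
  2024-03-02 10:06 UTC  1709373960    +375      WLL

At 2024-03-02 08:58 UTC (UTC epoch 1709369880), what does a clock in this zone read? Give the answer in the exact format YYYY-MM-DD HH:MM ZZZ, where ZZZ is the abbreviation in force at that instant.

2024-03-02 15:43 GLM

Query: 2024-03-02 08:58 UTC
Rule 2/3 (GLM, +06:45): 2023-09-03 20:48 UTC ≤ query < 2024-03-02 10:06 UTC
8·60 + 58 + 405 = 943 min
943 = 0·1440 + 943; 943 = 15·60 + 43 → 15:43, same day
→ 2024-03-02 15:43 GLM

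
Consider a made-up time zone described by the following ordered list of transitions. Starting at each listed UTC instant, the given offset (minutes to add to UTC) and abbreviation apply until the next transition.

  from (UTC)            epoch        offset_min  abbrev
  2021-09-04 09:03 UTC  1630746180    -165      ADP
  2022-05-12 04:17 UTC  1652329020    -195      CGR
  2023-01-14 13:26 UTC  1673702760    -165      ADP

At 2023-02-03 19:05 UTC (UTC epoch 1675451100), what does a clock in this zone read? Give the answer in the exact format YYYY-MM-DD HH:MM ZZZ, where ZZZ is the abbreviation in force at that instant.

Query: 2023-02-03 19:05 UTC
Rule 3/3 (ADP, -02:45): 2023-01-14 13:26 UTC ≤ query < +∞
19·60 + 5 - 165 = 980 min
980 = 0·1440 + 980; 980 = 16·60 + 20 → 16:20, same day
→ 2023-02-03 16:20 ADP

2023-02-03 16:20 ADP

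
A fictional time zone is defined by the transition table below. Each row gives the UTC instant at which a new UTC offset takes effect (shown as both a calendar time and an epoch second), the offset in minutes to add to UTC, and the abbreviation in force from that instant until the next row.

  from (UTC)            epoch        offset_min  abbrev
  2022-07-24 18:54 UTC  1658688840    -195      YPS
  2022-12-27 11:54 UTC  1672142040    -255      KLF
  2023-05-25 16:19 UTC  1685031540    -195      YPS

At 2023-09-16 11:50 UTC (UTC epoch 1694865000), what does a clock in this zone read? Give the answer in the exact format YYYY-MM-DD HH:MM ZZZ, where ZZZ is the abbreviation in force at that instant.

Query: 2023-09-16 11:50 UTC
Rule 3/3 (YPS, -03:15): 2023-05-25 16:19 UTC ≤ query < +∞
11·60 + 50 - 195 = 515 min
515 = 0·1440 + 515; 515 = 8·60 + 35 → 08:35, same day
→ 2023-09-16 08:35 YPS

2023-09-16 08:35 YPS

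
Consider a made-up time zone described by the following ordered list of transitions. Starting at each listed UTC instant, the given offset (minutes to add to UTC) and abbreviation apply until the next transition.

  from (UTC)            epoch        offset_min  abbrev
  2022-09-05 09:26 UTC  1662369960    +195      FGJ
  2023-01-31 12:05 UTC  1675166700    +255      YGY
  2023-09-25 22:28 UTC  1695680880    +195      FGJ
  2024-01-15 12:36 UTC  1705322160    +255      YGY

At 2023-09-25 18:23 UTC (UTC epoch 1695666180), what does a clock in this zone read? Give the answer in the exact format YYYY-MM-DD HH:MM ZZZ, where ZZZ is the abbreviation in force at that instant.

2023-09-25 22:38 YGY

Query: 2023-09-25 18:23 UTC
Rule 2/4 (YGY, +04:15): 2023-01-31 12:05 UTC ≤ query < 2023-09-25 22:28 UTC
18·60 + 23 + 255 = 1358 min
1358 = 0·1440 + 1358; 1358 = 22·60 + 38 → 22:38, same day
→ 2023-09-25 22:38 YGY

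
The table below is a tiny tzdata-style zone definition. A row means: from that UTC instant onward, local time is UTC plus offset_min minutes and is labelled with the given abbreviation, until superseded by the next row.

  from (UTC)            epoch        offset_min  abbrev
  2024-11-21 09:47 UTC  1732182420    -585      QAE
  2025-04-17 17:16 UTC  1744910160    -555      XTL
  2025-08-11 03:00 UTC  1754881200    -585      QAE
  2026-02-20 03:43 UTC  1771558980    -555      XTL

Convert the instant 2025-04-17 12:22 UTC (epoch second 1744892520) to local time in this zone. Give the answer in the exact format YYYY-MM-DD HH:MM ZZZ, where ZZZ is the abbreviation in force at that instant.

2025-04-17 02:37 QAE

Query: 2025-04-17 12:22 UTC
Rule 1/4 (QAE, -09:45): 2024-11-21 09:47 UTC ≤ query < 2025-04-17 17:16 UTC
12·60 + 22 - 585 = 157 min
157 = 0·1440 + 157; 157 = 2·60 + 37 → 02:37, same day
→ 2025-04-17 02:37 QAE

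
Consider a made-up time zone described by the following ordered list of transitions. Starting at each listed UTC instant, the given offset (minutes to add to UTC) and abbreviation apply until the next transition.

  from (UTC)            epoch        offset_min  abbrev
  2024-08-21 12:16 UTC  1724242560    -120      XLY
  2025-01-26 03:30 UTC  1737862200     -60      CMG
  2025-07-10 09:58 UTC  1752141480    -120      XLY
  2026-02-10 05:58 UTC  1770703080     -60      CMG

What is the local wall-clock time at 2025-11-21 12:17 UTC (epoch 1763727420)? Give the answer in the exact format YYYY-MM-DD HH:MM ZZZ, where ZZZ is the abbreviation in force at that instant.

2025-11-21 10:17 XLY

Query: 2025-11-21 12:17 UTC
Rule 3/4 (XLY, -02:00): 2025-07-10 09:58 UTC ≤ query < 2026-02-10 05:58 UTC
12·60 + 17 - 120 = 617 min
617 = 0·1440 + 617; 617 = 10·60 + 17 → 10:17, same day
→ 2025-11-21 10:17 XLY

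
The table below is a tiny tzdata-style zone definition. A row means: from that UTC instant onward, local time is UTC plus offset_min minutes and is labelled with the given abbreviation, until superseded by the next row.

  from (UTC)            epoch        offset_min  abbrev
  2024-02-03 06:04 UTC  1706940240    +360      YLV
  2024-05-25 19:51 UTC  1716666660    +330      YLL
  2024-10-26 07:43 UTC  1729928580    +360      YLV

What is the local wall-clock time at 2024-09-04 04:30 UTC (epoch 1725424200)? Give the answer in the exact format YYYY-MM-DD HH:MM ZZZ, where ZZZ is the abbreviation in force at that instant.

Query: 2024-09-04 04:30 UTC
Rule 2/3 (YLL, +05:30): 2024-05-25 19:51 UTC ≤ query < 2024-10-26 07:43 UTC
4·60 + 30 + 330 = 600 min
600 = 0·1440 + 600; 600 = 10·60 + 0 → 10:00, same day
→ 2024-09-04 10:00 YLL

2024-09-04 10:00 YLL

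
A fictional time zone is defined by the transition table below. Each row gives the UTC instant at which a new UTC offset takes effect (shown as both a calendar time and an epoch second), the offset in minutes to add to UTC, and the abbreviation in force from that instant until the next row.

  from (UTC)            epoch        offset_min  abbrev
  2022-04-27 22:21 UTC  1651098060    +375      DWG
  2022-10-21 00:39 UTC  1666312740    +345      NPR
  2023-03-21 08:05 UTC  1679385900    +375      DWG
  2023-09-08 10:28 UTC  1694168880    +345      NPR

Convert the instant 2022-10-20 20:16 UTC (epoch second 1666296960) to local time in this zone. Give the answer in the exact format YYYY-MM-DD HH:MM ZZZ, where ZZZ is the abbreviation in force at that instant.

2022-10-21 02:31 DWG

Query: 2022-10-20 20:16 UTC
Rule 1/4 (DWG, +06:15): 2022-04-27 22:21 UTC ≤ query < 2022-10-21 00:39 UTC
20·60 + 16 + 375 = 1591 min
1591 = 1·1440 + 151; 151 = 2·60 + 31 → 02:31, 2022-10-20 + 1 day = 2022-10-21
→ 2022-10-21 02:31 DWG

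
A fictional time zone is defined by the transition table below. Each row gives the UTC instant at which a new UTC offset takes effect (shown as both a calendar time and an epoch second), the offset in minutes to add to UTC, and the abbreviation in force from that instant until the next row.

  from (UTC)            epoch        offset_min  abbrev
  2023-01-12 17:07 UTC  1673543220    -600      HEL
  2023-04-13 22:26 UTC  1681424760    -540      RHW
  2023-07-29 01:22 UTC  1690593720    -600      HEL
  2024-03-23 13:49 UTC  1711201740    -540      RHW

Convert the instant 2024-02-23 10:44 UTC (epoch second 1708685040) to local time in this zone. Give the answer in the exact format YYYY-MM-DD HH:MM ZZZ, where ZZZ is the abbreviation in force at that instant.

2024-02-23 00:44 HEL

Query: 2024-02-23 10:44 UTC
Rule 3/4 (HEL, -10:00): 2023-07-29 01:22 UTC ≤ query < 2024-03-23 13:49 UTC
10·60 + 44 - 600 = 44 min
44 = 0·1440 + 44; 44 = 0·60 + 44 → 00:44, same day
→ 2024-02-23 00:44 HEL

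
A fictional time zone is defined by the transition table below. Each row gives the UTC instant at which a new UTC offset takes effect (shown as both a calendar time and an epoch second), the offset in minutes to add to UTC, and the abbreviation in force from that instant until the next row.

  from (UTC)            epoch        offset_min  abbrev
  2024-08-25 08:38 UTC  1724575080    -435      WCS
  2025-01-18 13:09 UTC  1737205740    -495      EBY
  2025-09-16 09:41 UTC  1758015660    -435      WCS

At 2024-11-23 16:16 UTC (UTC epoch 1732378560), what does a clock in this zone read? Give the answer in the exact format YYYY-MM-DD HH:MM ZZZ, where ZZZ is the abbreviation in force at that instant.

Query: 2024-11-23 16:16 UTC
Rule 1/3 (WCS, -07:15): 2024-08-25 08:38 UTC ≤ query < 2025-01-18 13:09 UTC
16·60 + 16 - 435 = 541 min
541 = 0·1440 + 541; 541 = 9·60 + 1 → 09:01, same day
→ 2024-11-23 09:01 WCS

2024-11-23 09:01 WCS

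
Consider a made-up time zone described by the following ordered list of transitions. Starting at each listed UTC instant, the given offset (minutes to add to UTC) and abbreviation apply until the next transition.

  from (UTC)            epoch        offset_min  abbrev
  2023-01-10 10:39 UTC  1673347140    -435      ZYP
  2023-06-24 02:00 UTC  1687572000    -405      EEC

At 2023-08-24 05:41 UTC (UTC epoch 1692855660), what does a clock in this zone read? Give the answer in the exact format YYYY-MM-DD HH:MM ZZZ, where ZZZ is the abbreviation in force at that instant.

Query: 2023-08-24 05:41 UTC
Rule 2/2 (EEC, -06:45): 2023-06-24 02:00 UTC ≤ query < +∞
5·60 + 41 - 405 = -64 min
-64 = -1·1440 + 1376; 1376 = 22·60 + 56 → 22:56, 2023-08-24 - 1 day = 2023-08-23
→ 2023-08-23 22:56 EEC

2023-08-23 22:56 EEC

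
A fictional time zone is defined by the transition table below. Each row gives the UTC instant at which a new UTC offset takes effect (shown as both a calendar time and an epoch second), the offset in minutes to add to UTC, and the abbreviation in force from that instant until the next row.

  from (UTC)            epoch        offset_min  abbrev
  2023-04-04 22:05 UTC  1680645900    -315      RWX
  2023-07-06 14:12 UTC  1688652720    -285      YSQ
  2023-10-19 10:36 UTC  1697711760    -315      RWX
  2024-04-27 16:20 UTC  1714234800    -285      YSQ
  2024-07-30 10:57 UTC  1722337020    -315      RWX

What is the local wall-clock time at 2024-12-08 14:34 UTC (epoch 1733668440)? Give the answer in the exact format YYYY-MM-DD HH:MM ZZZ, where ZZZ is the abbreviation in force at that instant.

2024-12-08 09:19 RWX

Query: 2024-12-08 14:34 UTC
Rule 5/5 (RWX, -05:15): 2024-07-30 10:57 UTC ≤ query < +∞
14·60 + 34 - 315 = 559 min
559 = 0·1440 + 559; 559 = 9·60 + 19 → 09:19, same day
→ 2024-12-08 09:19 RWX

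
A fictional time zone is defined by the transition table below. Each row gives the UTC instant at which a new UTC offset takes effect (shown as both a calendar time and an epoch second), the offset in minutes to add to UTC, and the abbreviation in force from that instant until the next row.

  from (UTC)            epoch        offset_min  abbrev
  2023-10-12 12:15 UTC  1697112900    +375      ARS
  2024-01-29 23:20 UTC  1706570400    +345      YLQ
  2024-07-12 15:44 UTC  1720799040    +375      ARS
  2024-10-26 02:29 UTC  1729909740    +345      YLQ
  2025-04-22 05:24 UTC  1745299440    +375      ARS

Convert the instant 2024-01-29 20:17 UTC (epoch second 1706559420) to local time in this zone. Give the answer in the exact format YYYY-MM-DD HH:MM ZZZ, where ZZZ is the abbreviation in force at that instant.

Query: 2024-01-29 20:17 UTC
Rule 1/5 (ARS, +06:15): 2023-10-12 12:15 UTC ≤ query < 2024-01-29 23:20 UTC
20·60 + 17 + 375 = 1592 min
1592 = 1·1440 + 152; 152 = 2·60 + 32 → 02:32, 2024-01-29 + 1 day = 2024-01-30
→ 2024-01-30 02:32 ARS

2024-01-30 02:32 ARS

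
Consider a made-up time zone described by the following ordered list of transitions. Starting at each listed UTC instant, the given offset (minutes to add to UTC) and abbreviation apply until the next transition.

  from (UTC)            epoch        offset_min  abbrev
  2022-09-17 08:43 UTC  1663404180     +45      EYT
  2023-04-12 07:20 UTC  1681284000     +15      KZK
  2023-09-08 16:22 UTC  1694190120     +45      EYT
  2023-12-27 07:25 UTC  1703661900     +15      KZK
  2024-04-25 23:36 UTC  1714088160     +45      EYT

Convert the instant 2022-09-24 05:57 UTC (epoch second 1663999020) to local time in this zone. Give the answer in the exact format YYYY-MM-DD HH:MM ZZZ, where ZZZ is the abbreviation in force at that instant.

Query: 2022-09-24 05:57 UTC
Rule 1/5 (EYT, +00:45): 2022-09-17 08:43 UTC ≤ query < 2023-04-12 07:20 UTC
5·60 + 57 + 45 = 402 min
402 = 0·1440 + 402; 402 = 6·60 + 42 → 06:42, same day
→ 2022-09-24 06:42 EYT

2022-09-24 06:42 EYT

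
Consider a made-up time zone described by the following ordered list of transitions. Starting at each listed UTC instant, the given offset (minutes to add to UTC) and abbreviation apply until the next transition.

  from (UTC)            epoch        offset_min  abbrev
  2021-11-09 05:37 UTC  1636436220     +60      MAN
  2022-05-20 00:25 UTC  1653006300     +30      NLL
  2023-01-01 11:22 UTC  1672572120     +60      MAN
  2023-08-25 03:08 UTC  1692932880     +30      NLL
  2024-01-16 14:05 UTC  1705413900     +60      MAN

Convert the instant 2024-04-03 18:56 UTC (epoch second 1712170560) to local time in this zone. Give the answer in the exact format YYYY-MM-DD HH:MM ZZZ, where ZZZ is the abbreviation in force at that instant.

Query: 2024-04-03 18:56 UTC
Rule 5/5 (MAN, +01:00): 2024-01-16 14:05 UTC ≤ query < +∞
18·60 + 56 + 60 = 1196 min
1196 = 0·1440 + 1196; 1196 = 19·60 + 56 → 19:56, same day
→ 2024-04-03 19:56 MAN

2024-04-03 19:56 MAN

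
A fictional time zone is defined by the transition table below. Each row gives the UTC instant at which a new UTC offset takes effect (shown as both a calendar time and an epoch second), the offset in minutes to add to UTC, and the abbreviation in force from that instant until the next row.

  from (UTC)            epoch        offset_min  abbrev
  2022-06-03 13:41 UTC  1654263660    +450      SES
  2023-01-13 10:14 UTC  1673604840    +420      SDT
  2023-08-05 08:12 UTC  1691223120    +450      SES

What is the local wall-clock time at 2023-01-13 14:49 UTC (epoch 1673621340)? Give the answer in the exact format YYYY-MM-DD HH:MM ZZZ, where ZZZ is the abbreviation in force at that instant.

Query: 2023-01-13 14:49 UTC
Rule 2/3 (SDT, +07:00): 2023-01-13 10:14 UTC ≤ query < 2023-08-05 08:12 UTC
14·60 + 49 + 420 = 1309 min
1309 = 0·1440 + 1309; 1309 = 21·60 + 49 → 21:49, same day
→ 2023-01-13 21:49 SDT

2023-01-13 21:49 SDT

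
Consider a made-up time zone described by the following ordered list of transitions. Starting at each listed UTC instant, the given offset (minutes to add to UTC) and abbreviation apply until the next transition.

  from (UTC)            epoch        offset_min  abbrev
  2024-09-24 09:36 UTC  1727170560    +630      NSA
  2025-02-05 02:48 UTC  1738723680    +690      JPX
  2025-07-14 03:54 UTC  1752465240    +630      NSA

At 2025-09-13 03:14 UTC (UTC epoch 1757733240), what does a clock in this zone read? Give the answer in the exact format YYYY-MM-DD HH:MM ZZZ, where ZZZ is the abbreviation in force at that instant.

Query: 2025-09-13 03:14 UTC
Rule 3/3 (NSA, +10:30): 2025-07-14 03:54 UTC ≤ query < +∞
3·60 + 14 + 630 = 824 min
824 = 0·1440 + 824; 824 = 13·60 + 44 → 13:44, same day
→ 2025-09-13 13:44 NSA

2025-09-13 13:44 NSA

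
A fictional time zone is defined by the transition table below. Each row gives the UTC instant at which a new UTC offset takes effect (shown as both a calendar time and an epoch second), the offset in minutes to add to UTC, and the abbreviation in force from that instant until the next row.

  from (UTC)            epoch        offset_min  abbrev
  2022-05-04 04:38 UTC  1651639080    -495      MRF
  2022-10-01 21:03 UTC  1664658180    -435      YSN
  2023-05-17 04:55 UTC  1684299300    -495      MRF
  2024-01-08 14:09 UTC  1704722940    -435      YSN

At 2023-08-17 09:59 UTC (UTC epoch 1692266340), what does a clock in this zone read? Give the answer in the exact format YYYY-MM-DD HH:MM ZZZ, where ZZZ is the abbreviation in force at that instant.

Query: 2023-08-17 09:59 UTC
Rule 3/4 (MRF, -08:15): 2023-05-17 04:55 UTC ≤ query < 2024-01-08 14:09 UTC
9·60 + 59 - 495 = 104 min
104 = 0·1440 + 104; 104 = 1·60 + 44 → 01:44, same day
→ 2023-08-17 01:44 MRF

2023-08-17 01:44 MRF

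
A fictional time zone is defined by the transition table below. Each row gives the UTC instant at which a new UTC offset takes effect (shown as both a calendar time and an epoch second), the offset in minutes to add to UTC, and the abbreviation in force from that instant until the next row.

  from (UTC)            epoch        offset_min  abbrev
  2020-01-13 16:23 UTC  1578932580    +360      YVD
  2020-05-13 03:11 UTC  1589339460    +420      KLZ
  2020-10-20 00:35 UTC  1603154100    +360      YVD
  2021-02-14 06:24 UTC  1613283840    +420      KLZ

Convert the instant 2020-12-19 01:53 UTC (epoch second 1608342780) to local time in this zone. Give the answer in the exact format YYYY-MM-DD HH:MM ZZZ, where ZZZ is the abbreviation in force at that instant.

Query: 2020-12-19 01:53 UTC
Rule 3/4 (YVD, +06:00): 2020-10-20 00:35 UTC ≤ query < 2021-02-14 06:24 UTC
1·60 + 53 + 360 = 473 min
473 = 0·1440 + 473; 473 = 7·60 + 53 → 07:53, same day
→ 2020-12-19 07:53 YVD

2020-12-19 07:53 YVD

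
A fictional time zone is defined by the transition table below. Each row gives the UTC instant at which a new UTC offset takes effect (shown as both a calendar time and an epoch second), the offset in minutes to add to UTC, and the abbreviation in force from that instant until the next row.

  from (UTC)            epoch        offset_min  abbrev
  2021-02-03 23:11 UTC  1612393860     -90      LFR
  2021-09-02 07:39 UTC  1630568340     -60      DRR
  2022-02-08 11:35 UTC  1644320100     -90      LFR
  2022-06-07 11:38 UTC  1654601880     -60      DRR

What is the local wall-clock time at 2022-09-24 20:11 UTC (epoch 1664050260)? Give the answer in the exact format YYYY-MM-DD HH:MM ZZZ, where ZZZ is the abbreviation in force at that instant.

2022-09-24 19:11 DRR

Query: 2022-09-24 20:11 UTC
Rule 4/4 (DRR, -01:00): 2022-06-07 11:38 UTC ≤ query < +∞
20·60 + 11 - 60 = 1151 min
1151 = 0·1440 + 1151; 1151 = 19·60 + 11 → 19:11, same day
→ 2022-09-24 19:11 DRR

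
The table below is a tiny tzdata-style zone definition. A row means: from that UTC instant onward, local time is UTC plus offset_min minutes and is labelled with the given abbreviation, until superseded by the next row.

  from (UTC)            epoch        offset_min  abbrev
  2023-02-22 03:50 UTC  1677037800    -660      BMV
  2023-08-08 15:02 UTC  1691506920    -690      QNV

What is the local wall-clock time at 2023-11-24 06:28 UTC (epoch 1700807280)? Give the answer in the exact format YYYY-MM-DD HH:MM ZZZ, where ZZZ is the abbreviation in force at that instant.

Query: 2023-11-24 06:28 UTC
Rule 2/2 (QNV, -11:30): 2023-08-08 15:02 UTC ≤ query < +∞
6·60 + 28 - 690 = -302 min
-302 = -1·1440 + 1138; 1138 = 18·60 + 58 → 18:58, 2023-11-24 - 1 day = 2023-11-23
→ 2023-11-23 18:58 QNV

2023-11-23 18:58 QNV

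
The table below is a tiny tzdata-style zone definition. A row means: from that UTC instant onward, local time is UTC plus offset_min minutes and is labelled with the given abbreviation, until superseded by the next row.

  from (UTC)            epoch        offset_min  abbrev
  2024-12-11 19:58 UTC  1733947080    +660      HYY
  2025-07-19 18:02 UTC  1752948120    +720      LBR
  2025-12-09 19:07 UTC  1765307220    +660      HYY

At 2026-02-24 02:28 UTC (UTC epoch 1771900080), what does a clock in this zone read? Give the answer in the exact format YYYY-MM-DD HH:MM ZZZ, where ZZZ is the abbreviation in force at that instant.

Query: 2026-02-24 02:28 UTC
Rule 3/3 (HYY, +11:00): 2025-12-09 19:07 UTC ≤ query < +∞
2·60 + 28 + 660 = 808 min
808 = 0·1440 + 808; 808 = 13·60 + 28 → 13:28, same day
→ 2026-02-24 13:28 HYY

2026-02-24 13:28 HYY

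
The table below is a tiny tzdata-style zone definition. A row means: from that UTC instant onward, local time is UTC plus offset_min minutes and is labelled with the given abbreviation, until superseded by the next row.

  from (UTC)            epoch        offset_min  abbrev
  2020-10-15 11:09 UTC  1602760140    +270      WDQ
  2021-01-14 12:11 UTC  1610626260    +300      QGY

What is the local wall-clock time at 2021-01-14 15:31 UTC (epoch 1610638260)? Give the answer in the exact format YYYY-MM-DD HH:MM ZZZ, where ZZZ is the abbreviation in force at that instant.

Query: 2021-01-14 15:31 UTC
Rule 2/2 (QGY, +05:00): 2021-01-14 12:11 UTC ≤ query < +∞
15·60 + 31 + 300 = 1231 min
1231 = 0·1440 + 1231; 1231 = 20·60 + 31 → 20:31, same day
→ 2021-01-14 20:31 QGY

2021-01-14 20:31 QGY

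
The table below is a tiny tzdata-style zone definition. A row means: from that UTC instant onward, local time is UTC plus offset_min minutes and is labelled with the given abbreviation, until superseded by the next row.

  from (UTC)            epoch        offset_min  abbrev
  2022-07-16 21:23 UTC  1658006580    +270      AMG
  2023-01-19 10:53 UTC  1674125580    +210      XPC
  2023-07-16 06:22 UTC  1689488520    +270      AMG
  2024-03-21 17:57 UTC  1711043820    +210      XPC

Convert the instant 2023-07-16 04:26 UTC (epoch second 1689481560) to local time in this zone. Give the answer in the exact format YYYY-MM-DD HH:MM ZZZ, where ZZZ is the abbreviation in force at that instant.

Query: 2023-07-16 04:26 UTC
Rule 2/4 (XPC, +03:30): 2023-01-19 10:53 UTC ≤ query < 2023-07-16 06:22 UTC
4·60 + 26 + 210 = 476 min
476 = 0·1440 + 476; 476 = 7·60 + 56 → 07:56, same day
→ 2023-07-16 07:56 XPC

2023-07-16 07:56 XPC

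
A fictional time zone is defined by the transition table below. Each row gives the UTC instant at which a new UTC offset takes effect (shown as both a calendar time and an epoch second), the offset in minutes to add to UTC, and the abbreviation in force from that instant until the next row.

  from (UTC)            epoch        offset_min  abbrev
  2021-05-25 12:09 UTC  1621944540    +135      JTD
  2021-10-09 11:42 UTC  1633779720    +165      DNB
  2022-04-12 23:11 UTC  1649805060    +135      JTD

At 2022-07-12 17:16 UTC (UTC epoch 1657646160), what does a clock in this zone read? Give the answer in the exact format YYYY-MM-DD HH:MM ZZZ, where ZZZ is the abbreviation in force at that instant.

2022-07-12 19:31 JTD

Query: 2022-07-12 17:16 UTC
Rule 3/3 (JTD, +02:15): 2022-04-12 23:11 UTC ≤ query < +∞
17·60 + 16 + 135 = 1171 min
1171 = 0·1440 + 1171; 1171 = 19·60 + 31 → 19:31, same day
→ 2022-07-12 19:31 JTD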